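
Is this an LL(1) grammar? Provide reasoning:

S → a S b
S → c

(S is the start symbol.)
A grammar is LL(1) if for each non-terminal N with multiple productions, the predict sets of those productions are pairwise disjoint, where PREDICT(N → α) = (FIRST(α) \ {ε}) ∪ (FOLLOW(N) if α ⇒* ε).

For S:
  PREDICT(S → a S b) = { 'a' }
  PREDICT(S → c) = { 'c' }

All predict sets are disjoint. The grammar IS LL(1).

Answer: Yes, the grammar is LL(1).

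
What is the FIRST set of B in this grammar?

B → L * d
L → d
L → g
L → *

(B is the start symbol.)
FIRST sets of the other non-terminals involved (by the same procedure, iterated to a fixed point):
  FIRST(L) = { '*', 'd', 'g' }

From B → L * d:
  - L is a non-terminal: add FIRST(L) \ {ε} = { '*', 'd', 'g' }
    L is not nullable, so stop

Collecting: FIRST(B) = { '*', 'd', 'g' }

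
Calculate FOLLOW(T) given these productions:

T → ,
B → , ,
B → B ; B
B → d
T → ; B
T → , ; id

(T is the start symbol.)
T is the start symbol, so $ ∈ FOLLOW(T).
T does not occur on any right-hand side.

Taking the union: FOLLOW(T) = { $ }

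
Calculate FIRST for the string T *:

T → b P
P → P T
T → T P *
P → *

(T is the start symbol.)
FIRST sets of the non-terminals involved (from the grammar, by fixed-point iteration):
  FIRST(T) = { 'b' }

To compute FIRST(T *), process the symbols left to right:
Symbol T is a non-terminal. Add FIRST(T) \ {ε} = { 'b' }
T is not nullable (ε ∉ FIRST(T)), so stop here.
FIRST(T *) = { 'b' }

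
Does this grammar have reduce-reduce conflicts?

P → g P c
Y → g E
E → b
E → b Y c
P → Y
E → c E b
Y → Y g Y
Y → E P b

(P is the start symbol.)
No reduce-reduce conflicts

A reduce-reduce conflict occurs when an LR(0) state has two complete items [A → α .] and [B → β .] — both call for a reduction, and with no lookahead the parser cannot choose between them.

Augment with P' → P and build the canonical LR(0) collection (I0 = CLOSURE({[P' → . P]}), then GOTO on every symbol after a dot until no new states appear). It has 20 states:
  I0: { [E → . b Y c], [E → . b], [E → . c E b], [P → . Y], [P → . g P c], [P' → . P], [Y → . E P b], [Y → . Y g Y], [Y → . g E] }  — shift
  I1: { [E → . b Y c], [E → . b], [E → . c E b], [P → . Y], [P → . g P c], [Y → . E P b], [Y → . Y g Y], [Y → . g E], [Y → E . P b] }  — shift
  I2: { [P' → P .] }  — accept
  I3: { [P → Y .], [Y → Y . g Y] }  — shift, reduce
  I4: { [E → . b Y c], [E → . b], [E → . c E b], [E → b . Y c], [E → b .], [Y → . E P b], [Y → . Y g Y], [Y → . g E] }  — shift, reduce
  I5: { [E → . b Y c], [E → . b], [E → . c E b], [E → c . E b] }  — shift
  I6: { [E → . b Y c], [E → . b], [E → . c E b], [P → . Y], [P → . g P c], [P → g . P c], [Y → . E P b], [Y → . Y g Y], [Y → . g E], [Y → g . E] }  — shift
  I7: { [E → . b Y c], [E → . b], [E → . c E b], [P → . Y], [P → . g P c], [Y → . E P b], [Y → . Y g Y], [Y → . g E], [Y → E . P b], [Y → g E .] }  — shift, reduce
  I8: { [P → g P . c] }  — shift
  I9: { [P → g P c .] }  — reduce
  I10: { [Y → E P . b] }  — shift
  I11: { [Y → E P b .] }  — reduce
  I12: { [E → c E . b] }  — shift
  I13: { [E → c E b .] }  — reduce
  I14: { [E → b Y . c], [Y → Y . g Y] }  — shift
  I15: { [E → . b Y c], [E → . b], [E → . c E b], [Y → g . E] }  — shift
  I16: { [Y → g E .] }  — reduce
  I17: { [E → b Y c .] }  — reduce
  I18: { [E → . b Y c], [E → . b], [E → . c E b], [Y → . E P b], [Y → . Y g Y], [Y → . g E], [Y → Y g . Y] }  — shift
  I19: { [Y → Y . g Y], [Y → Y g Y .] }  — shift, reduce

No state contains more than one complete item.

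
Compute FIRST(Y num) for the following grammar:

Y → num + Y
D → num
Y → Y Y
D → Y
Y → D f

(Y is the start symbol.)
{ 'num' }

FIRST sets of the non-terminals involved (from the grammar, by fixed-point iteration):
  FIRST(Y) = { 'num' }

To compute FIRST(Y num), process the symbols left to right:
Symbol Y is a non-terminal. Add FIRST(Y) \ {ε} = { 'num' }
Y is not nullable (ε ∉ FIRST(Y)), so stop here.
FIRST(Y num) = { 'num' }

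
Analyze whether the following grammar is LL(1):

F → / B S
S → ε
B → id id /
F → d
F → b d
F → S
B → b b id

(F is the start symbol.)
A grammar is LL(1) if for each non-terminal N with multiple productions, the predict sets of those productions are pairwise disjoint, where PREDICT(N → α) = (FIRST(α) \ {ε}) ∪ (FOLLOW(N) if α ⇒* ε).

Relevant sets:
  FIRST(S) = { ε }
  FOLLOW(F) = { $ }

For F:
  PREDICT(F → '/' B S) = { '/' }
  PREDICT(F → d) = { 'd' }
  PREDICT(F → b d) = { 'b' }
  PREDICT(F → S) = { $ }
For B:
  PREDICT(B → id id '/') = { 'id' }
  PREDICT(B → b b id) = { 'b' }
S has a single production, so nothing to check there.

All predict sets are disjoint. The grammar IS LL(1).

Answer: Yes, the grammar is LL(1).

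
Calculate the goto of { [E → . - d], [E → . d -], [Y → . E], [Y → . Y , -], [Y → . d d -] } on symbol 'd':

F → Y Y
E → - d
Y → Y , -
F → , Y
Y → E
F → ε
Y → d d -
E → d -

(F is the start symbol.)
{ [E → d . -], [Y → d . d -] }

GOTO(I, 'd') = CLOSURE({ [A → αX.β] : [A → α.Xβ] ∈ I, X = 'd' })

Items with dot before 'd', with the dot advanced:
  [E → . d -] → [E → d . -]
  [Y → . d d -] → [Y → d . d -]
Closure adds nothing (no advanced item has the dot before a non-terminal).

GOTO = { [E → d . -], [Y → d . d -] }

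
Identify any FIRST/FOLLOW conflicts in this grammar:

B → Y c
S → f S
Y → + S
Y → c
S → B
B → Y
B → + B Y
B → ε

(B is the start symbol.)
Yes. B → Y c with FOLLOW(B) on { '+', 'c' }; B → Y with FOLLOW(B) on { '+', 'c' }; B → '+' B Y with FOLLOW(B) on { '+' }

Nullable non-terminals: B, S.
FIRST sets used below: FIRST(Y) = { '+', 'c' }, FIRST(B) = { '+', 'c', ε }

B: nullable alternative(s) B → ε; FOLLOW(B) = { $, '+', 'c' }
  B → Y c: FIRST \ {ε} = { '+', 'c' } — overlaps FOLLOW(B) on { '+', 'c' }: CONFLICT
  B → Y: FIRST \ {ε} = { '+', 'c' } — overlaps FOLLOW(B) on { '+', 'c' }: CONFLICT
  B → + B Y: FIRST \ {ε} = { '+' } — overlaps FOLLOW(B) on { '+' }: CONFLICT
  B → ε: FIRST \ {ε} = { } — this is the only nullable alternative, skip

S: nullable alternative(s) S → B; FOLLOW(S) = { $, '+', 'c' }
  S → f S: FIRST \ {ε} = { 'f' } — disjoint from FOLLOW(S)
  S → B: FIRST \ {ε} = { '+', 'c' } — this is the only nullable alternative, skip

Y has no nullable alternative, so no FIRST/FOLLOW check is needed there.

So the grammar has 3 FIRST/FOLLOW conflicts (marked CONFLICT above).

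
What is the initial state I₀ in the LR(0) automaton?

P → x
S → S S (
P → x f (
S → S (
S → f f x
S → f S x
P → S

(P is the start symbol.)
First, augment the grammar with P' → P
I₀ = CLOSURE({ [P' → . P] }):
  [P' → . P] has the dot before P: add [P → . x], [P → . x f (], [P → . S]
  [P → . S] has the dot before S: add [S → . S S (], [S → . S (], [S → . f f x], [S → . f S x]
No further items can be added.

I₀ = { [P → . S], [P → . x f (], [P → . x], [P' → . P], [S → . S (], [S → . S S (], [S → . f S x], [S → . f f x] }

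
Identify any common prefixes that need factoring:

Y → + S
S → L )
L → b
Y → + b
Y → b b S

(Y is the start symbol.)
Yes, Y has productions with common prefix '+'

Left-factoring is needed when two productions for the same non-terminal
share a common prefix on the right-hand side.

Productions for Y:
  Y → + S
  Y → + b
  Y → b b S

Found common prefix '+' in productions for Y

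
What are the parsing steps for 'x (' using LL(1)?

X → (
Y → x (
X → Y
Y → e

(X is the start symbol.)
LL(1) parsing maintains a stack (initially the start symbol over $) and the input. At each step: if the stack top is a terminal, match it against the current input token; if it is a non-terminal N, replace it with the RHS of M[N, lookahead] (the unique production whose predict set contains the lookahead).

Stack is shown with the top on the left.

Stack  Input  Action
--------------------
X $    x ( $  output X → Y
Y $    x ( $  output Y → x (
x ( $  x ( $  match 'x'
( $    ( $    match '('
$      $      accept

The string is accepted.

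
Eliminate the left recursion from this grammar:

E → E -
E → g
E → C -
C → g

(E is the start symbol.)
E → g E'
E → C - E'
E' → - E'
E' → ε
C → g

E is directly left-recursive. The standard transformation for
  A → A α₁ | ... | A α_m | β₁ | ... | β_n
is
  A  → β₁ A' | ... | β_n A'
  A' → α₁ A' | ... | α_m A' | ε

E → g becomes E → g E'
E → C - becomes E → C - E'
E → E - becomes E' → - E'
Add E' → ε

Productions for other non-terminals are unchanged:
  C → g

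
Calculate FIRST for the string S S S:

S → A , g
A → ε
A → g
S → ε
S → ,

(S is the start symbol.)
FIRST sets of the non-terminals involved (from the grammar, by fixed-point iteration):
  FIRST(S) = { ',', 'g', ε }

To compute FIRST(S S S), process the symbols left to right:
Symbol S is a non-terminal. Add FIRST(S) \ {ε} = { ',', 'g' }
S is nullable (ε ∈ FIRST(S)), continue to the next symbol.
Symbol S is a non-terminal. Add FIRST(S) \ {ε} = { ',', 'g' }
S is nullable (ε ∈ FIRST(S)), continue to the next symbol.
Symbol S is a non-terminal. Add FIRST(S) \ {ε} = { ',', 'g' }
S is nullable (ε ∈ FIRST(S)), continue to the next symbol.
All symbols are nullable, so ε is in the result.
FIRST(S S S) = { ',', 'g', ε }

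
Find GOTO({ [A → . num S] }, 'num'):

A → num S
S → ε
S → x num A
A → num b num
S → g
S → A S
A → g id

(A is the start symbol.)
GOTO(I, 'num') = CLOSURE({ [A → αX.β] : [A → α.Xβ] ∈ I, X = 'num' })

Items with dot before 'num', with the dot advanced:
  [A → . num S] → [A → num . S]
Closure of the advanced items:
  [A → num . S] has the dot before S: add [S → .], [S → . x num A], [S → . g], [S → . A S]
  [S → . A S] has the dot before A: add [A → . num S], [A → . num b num], [A → . g id]

GOTO = { [A → . g id], [A → . num S], [A → . num b num], [A → num . S], [S → . A S], [S → . g], [S → . x num A], [S → .] }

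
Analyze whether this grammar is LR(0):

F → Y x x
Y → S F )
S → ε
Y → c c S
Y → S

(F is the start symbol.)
A grammar is LR(0) if no state in the canonical LR(0) collection has:
  - both a shift item (dot before a terminal) and a complete item (shift-reduce conflict), or
  - two or more complete items (reduce-reduce conflict; the accept item [F' → F .] counts as a complete item here).

Augment with F' → F and build the canonical LR(0) collection (I0 = CLOSURE({[F' → . F]}), then GOTO on every symbol after a dot until no new states appear). It has 11 states:
  I0: { [F → . Y x x], [F' → . F], [S → .], [Y → . S F )], [Y → . S], [Y → . c c S] }  — shift, reduce
  I1: { [F' → F .] }  — accept
  I2: { [F → . Y x x], [S → .], [Y → . S F )], [Y → . S], [Y → . c c S], [Y → S . F )], [Y → S .] }  — shift, 2 reduces
  I3: { [F → Y . x x] }  — shift
  I4: { [Y → c . c S] }  — shift
  I5: { [S → .], [Y → c c . S] }  — reduce
  I6: { [Y → c c S .] }  — reduce
  I7: { [F → Y x . x] }  — shift
  I8: { [F → Y x x .] }  — reduce
  I9: { [Y → S F . )] }  — shift
  I10: { [Y → S F ) .] }  — reduce

Conflict in state I0:
  Shift-reduce conflict between [S → .] and [Y → . c c S]
So the grammar is NOT LR(0).

Answer: No. Shift-reduce conflict between [S → .] and [Y → . c c S]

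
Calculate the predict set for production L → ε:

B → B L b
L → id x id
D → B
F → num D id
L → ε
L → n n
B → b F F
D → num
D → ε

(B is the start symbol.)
PREDICT(L → ε) = (FIRST(RHS) \ {ε}) ∪ (FOLLOW(L) if ε ∈ FIRST(RHS), i.e. RHS ⇒* ε)
The right-hand side is ε (FIRST(ε) = { ε }), so the predict set is FOLLOW(L) = { 'b' }
PREDICT(L → ε) = { 'b' }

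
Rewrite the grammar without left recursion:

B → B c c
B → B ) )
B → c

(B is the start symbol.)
B → c B'
B' → c c B'
B' → ) ) B'
B' → ε

B is directly left-recursive. The standard transformation for
  A → A α₁ | ... | A α_m | β₁ | ... | β_n
is
  A  → β₁ A' | ... | β_n A'
  A' → α₁ A' | ... | α_m A' | ε

B → c becomes B → c B'
B → B c c becomes B' → c c B'
B → B ) ) becomes B' → ) ) B'
Add B' → ε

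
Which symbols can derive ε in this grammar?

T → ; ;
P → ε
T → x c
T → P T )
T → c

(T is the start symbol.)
{ 'P' }

A non-terminal is nullable if it can derive ε (the empty string): either it has an ε-production, or it has a production whose right-hand side consists entirely of nullable non-terminals.

ε-productions: P → ε
So P is immediately nullable.
No further non-terminal can be added: every production for the remaining non-terminals contains a terminal or a non-nullable non-terminal.
Nullable = { 'P' }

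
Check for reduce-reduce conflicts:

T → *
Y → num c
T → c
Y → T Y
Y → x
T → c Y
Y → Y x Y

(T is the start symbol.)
A reduce-reduce conflict occurs when an LR(0) state has two complete items [A → α .] and [B → β .] — both call for a reduction, and with no lookahead the parser cannot choose between them.

Augment with T' → T and build the canonical LR(0) collection (I0 = CLOSURE({[T' → . T]}), then GOTO on every symbol after a dot until no new states appear). It has 12 states:
  I0: { [T → . *], [T → . c Y], [T → . c], [T' → . T] }  — shift
  I1: { [T → * .] }  — reduce
  I2: { [T' → T .] }  — accept
  I3: { [T → . *], [T → . c Y], [T → . c], [T → c . Y], [T → c .], [Y → . T Y], [Y → . Y x Y], [Y → . num c], [Y → . x] }  — shift, reduce
  I4: { [T → . *], [T → . c Y], [T → . c], [Y → . T Y], [Y → . Y x Y], [Y → . num c], [Y → . x], [Y → T . Y] }  — shift
  I5: { [T → c Y .], [Y → Y . x Y] }  — shift, reduce
  I6: { [Y → num . c] }  — shift
  I7: { [Y → x .] }  — reduce
  I8: { [Y → num c .] }  — reduce
  I9: { [T → . *], [T → . c Y], [T → . c], [Y → . T Y], [Y → . Y x Y], [Y → . num c], [Y → . x], [Y → Y x . Y] }  — shift
  I10: { [Y → Y . x Y], [Y → Y x Y .] }  — shift, reduce
  I11: { [Y → T Y .], [Y → Y . x Y] }  — shift, reduce

No state contains more than one complete item.

Answer: No reduce-reduce conflicts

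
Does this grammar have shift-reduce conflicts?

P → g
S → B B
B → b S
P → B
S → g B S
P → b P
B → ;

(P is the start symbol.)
Augment with P' → P and build the canonical LR(0) collection (I0 = CLOSURE({[P' → . P]}), then GOTO on every symbol after a dot until no new states appear). It has 16 states:
  I0: { [B → . ;], [B → . b S], [P → . B], [P → . b P], [P → . g], [P' → . P] }  — shift
  I1: { [B → ; .] }  — reduce
  I2: { [P → B .] }  — reduce
  I3: { [P' → P .] }  — accept
  I4: { [B → . ;], [B → . b S], [B → b . S], [P → . B], [P → . b P], [P → . g], [P → b . P], [S → . B B], [S → . g B S] }  — shift
  I5: { [P → g .] }  — reduce
  I6: { [B → . ;], [B → . b S], [P → B .], [S → B . B] }  — shift, reduce
  I7: { [P → b P .] }  — reduce
  I8: { [B → b S .] }  — reduce
  I9: { [B → . ;], [B → . b S], [P → g .], [S → g . B S] }  — shift, reduce
  I10: { [B → . ;], [B → . b S], [S → . B B], [S → . g B S], [S → g B . S] }  — shift
  I11: { [B → . ;], [B → . b S], [B → b . S], [S → . B B], [S → . g B S] }  — shift
  I12: { [B → . ;], [B → . b S], [S → B . B] }  — shift
  I13: { [B → . ;], [B → . b S], [S → g . B S] }  — shift
  I14: { [S → B B .] }  — reduce
  I15: { [S → g B S .] }  — reduce

I6 contains reduce item [P → B .] and shift items [B → . ;], [B → . b S] — shift-reduce conflict.
I9 contains reduce item [P → g .] and shift items [B → . ;], [B → . b S] — shift-reduce conflict.

Answer: Yes — I6: [P → B .] vs [B → . ;]; I9: [P → g .] vs [B → . ;]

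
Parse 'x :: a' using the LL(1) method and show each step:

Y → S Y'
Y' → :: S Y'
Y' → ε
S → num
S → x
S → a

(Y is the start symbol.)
Stack is shown with the top on the left.

Stack      Input     Action
---------------------------
Y $        x :: a $  output Y → S Y'
S Y' $     x :: a $  output S → x
x Y' $     x :: a $  match 'x'
Y' $       :: a $    output Y' → :: S Y'
:: S Y' $  :: a $    match '::'
S Y' $     a $       output S → a
a Y' $     a $       match 'a'
Y' $       $         output Y' → ε
$          $         accept

The string is accepted.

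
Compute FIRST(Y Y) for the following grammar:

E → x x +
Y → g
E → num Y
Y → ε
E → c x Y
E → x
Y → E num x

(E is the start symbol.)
FIRST sets of the non-terminals involved (from the grammar, by fixed-point iteration):
  FIRST(Y) = { 'c', 'g', 'num', 'x', ε }

To compute FIRST(Y Y), process the symbols left to right:
Symbol Y is a non-terminal. Add FIRST(Y) \ {ε} = { 'c', 'g', 'num', 'x' }
Y is nullable (ε ∈ FIRST(Y)), continue to the next symbol.
Symbol Y is a non-terminal. Add FIRST(Y) \ {ε} = { 'c', 'g', 'num', 'x' }
Y is nullable (ε ∈ FIRST(Y)), continue to the next symbol.
All symbols are nullable, so ε is in the result.
FIRST(Y Y) = { 'c', 'g', 'num', 'x', ε }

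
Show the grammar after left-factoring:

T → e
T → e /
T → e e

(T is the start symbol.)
Left-factoring transforms A → αβ₁ | αβ₂ into A → αA' and A' → β₁ | β₂
(α is the longest common prefix among the alternatives). Repeat until
no nonterminal has two alternatives with a common prefix.

Round 1: T has alternatives sharing prefix 'e'. Introduce T': T → e T'
  Add: T' → ε
  Add: T' → /
  Add: T' → e

No remaining common prefixes — done.

Resulting grammar:
T → e T'
T' → ε
T' → /
T' → e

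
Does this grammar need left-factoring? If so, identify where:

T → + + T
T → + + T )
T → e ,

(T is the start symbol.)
Left-factoring is needed when two productions for the same non-terminal
share a common prefix on the right-hand side.

Productions for T:
  T → + + T
  T → + + T )
  T → e ,

Found common prefix '+ + T' in productions for T

Answer: Yes, T has productions with common prefix '+ + T'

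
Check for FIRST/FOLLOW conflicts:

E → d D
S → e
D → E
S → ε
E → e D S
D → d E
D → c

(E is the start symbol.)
Yes. S → e with FOLLOW(S) on { 'e' }

Nullable non-terminals: S.

S: nullable alternative(s) S → ε; FOLLOW(S) = { $, 'e' }
  S → e: FIRST \ {ε} = { 'e' } — overlaps FOLLOW(S) on { 'e' }: CONFLICT
  S → ε: FIRST \ {ε} = { } — this is the only nullable alternative, skip

D, E have no nullable alternative, so no FIRST/FOLLOW check is needed there.

So the grammar has 1 FIRST/FOLLOW conflict (marked CONFLICT above).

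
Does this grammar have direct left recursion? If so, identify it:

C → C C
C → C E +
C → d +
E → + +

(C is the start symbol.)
Direct left recursion occurs when N → N α for some non-terminal N (the right-hand side begins with the left-hand side itself).

C → C C: LEFT RECURSIVE (starts with C)
C → C E +: LEFT RECURSIVE (starts with C)
C → d +: starts with d
E → + +: starts with '+'

The grammar has direct left recursion on: C.

Answer: Yes, C is left-recursive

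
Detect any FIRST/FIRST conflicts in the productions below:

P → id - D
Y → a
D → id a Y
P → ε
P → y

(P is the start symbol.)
No FIRST/FIRST conflicts.

A FIRST/FIRST conflict occurs when two productions N → α and N → β for the same non-terminal have FIRST(α) ∩ FIRST(β) ≠ ∅ (with ε ∈ FIRST of a nullable right-hand side, so two nullable alternatives also conflict).

Productions for P:
  P → id - D: FIRST = { 'id' }
  P → ε: FIRST = { ε }
  P → y: FIRST = { 'y' }
Y, D have only one production, so no FIRST/FIRST conflict is possible there.

All alternatives of each non-terminal have pairwise disjoint FIRST sets.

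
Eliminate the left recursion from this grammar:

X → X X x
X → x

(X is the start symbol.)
X is directly left-recursive. The standard transformation for
  A → A α₁ | ... | A α_m | β₁ | ... | β_n
is
  A  → β₁ A' | ... | β_n A'
  A' → α₁ A' | ... | α_m A' | ε

X → x becomes X → x X'
X → X X x becomes X' → X x X'
Add X' → ε

Resulting grammar:
X → x X'
X' → X x X'
X' → ε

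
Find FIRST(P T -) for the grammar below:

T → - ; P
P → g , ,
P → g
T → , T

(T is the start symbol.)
FIRST sets of the non-terminals involved (from the grammar, by fixed-point iteration):
  FIRST(P) = { 'g' }

To compute FIRST(P T -), process the symbols left to right:
Symbol P is a non-terminal. Add FIRST(P) \ {ε} = { 'g' }
P is not nullable (ε ∉ FIRST(P)), so stop here.
FIRST(P T -) = { 'g' }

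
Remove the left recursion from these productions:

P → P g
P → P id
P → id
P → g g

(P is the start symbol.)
P is directly left-recursive. The standard transformation for
  A → A α₁ | ... | A α_m | β₁ | ... | β_n
is
  A  → β₁ A' | ... | β_n A'
  A' → α₁ A' | ... | α_m A' | ε

P → id becomes P → id P'
P → g g becomes P → g g P'
P → P g becomes P' → g P'
P → P id becomes P' → id P'
Add P' → ε

Resulting grammar:
P → id P'
P → g g P'
P' → g P'
P' → id P'
P' → ε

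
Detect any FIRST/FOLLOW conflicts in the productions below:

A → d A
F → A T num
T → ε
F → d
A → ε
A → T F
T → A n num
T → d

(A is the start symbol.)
A FIRST/FOLLOW conflict occurs when a non-terminal N has a nullable alternative N → β (β ⇒* ε) and another alternative N → α with FIRST(α) ∩ FOLLOW(N) ≠ ∅: on such a lookahead the parser cannot decide between expanding α and letting N vanish via β.

Nullable non-terminals: A, T.
FIRST sets used below: FIRST(T) = { 'd', 'n', 'num', ε }, FIRST(F) = { 'd', 'n', 'num' }, FIRST(A) = { 'd', 'n', 'num', ε }

A: nullable alternative(s) A → ε; FOLLOW(A) = { $, 'd', 'n', 'num' }
  A → d A: FIRST \ {ε} = { 'd' } — overlaps FOLLOW(A) on { 'd' }: CONFLICT
  A → ε: FIRST \ {ε} = { } — this is the only nullable alternative, skip
  A → T F: FIRST \ {ε} = { 'd', 'n', 'num' } — overlaps FOLLOW(A) on { 'd', 'n', 'num' }: CONFLICT

T: nullable alternative(s) T → ε; FOLLOW(T) = { 'd', 'n', 'num' }
  T → ε: FIRST \ {ε} = { } — this is the only nullable alternative, skip
  T → A n num: FIRST \ {ε} = { 'd', 'n', 'num' } — overlaps FOLLOW(T) on { 'd', 'n', 'num' }: CONFLICT
  T → d: FIRST \ {ε} = { 'd' } — overlaps FOLLOW(T) on { 'd' }: CONFLICT

F has no nullable alternative, so no FIRST/FOLLOW check is needed there.

So the grammar has 4 FIRST/FOLLOW conflicts (marked CONFLICT above).

Answer: Yes. A → d A with FOLLOW(A) on { 'd' }; A → T F with FOLLOW(A) on { 'd', 'n', 'num' }; T → A n num with FOLLOW(T) on { 'd', 'n', 'num' }; T → d with FOLLOW(T) on { 'd' }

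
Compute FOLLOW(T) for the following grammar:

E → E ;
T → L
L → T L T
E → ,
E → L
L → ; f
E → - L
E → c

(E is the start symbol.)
To compute FOLLOW(T), find every occurrence of T on a right-hand side N → α T β: add FIRST(β) \ {ε}, and if β is empty or nullable also add FOLLOW(N). Iterate to a fixed point.

In L → T L T: T is followed by L T, add FIRST(L T) \ {ε} = { ';' }
In L → T L T: T is at the end, add FOLLOW(L)

The FOLLOW sets referred to above (computed the same way, to a fixed point):
  FOLLOW(L) = { $, ';' }

Taking the union: FOLLOW(T) = { $, ';' }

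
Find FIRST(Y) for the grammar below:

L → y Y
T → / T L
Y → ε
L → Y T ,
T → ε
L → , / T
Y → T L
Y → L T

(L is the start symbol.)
{ ',', '/', 'y', ε }

To compute FIRST(Y), examine every production with Y on the left-hand side, reading each right-hand side left to right until a non-nullable symbol is reached.

FIRST sets of the other non-terminals involved (by the same procedure, iterated to a fixed point):
  FIRST(T) = { '/', ε }
  FIRST(L) = { ',', '/', 'y' }

From Y → ε:
  - ε-production, so ε ∈ FIRST(Y)
From Y → T L:
  - T is a non-terminal: add FIRST(T) \ {ε} = { '/' }
    T is nullable, so continue to the next symbol
  - L is a non-terminal: add FIRST(L) \ {ε} = { ',', '/', 'y' }
    L is not nullable, so stop
From Y → L T:
  - L is a non-terminal: add FIRST(L) \ {ε} = { ',', '/', 'y' }
    L is not nullable, so stop

Collecting: FIRST(Y) = { ',', '/', 'y', ε }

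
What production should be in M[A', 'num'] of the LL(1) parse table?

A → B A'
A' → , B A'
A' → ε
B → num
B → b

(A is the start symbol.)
Empty (error entry)

To find M[A', 'num'], we find productions for A' where 'num' is in the predict set (PREDICT(N → α) = (FIRST(α) \ {ε}) ∪ (FOLLOW(N) if α ⇒* ε)).

Relevant sets:
  FOLLOW(A') = { $ }

A' → , B A': PREDICT = { ',' }
A' → ε: PREDICT = { $ }

M[A', 'num'] is empty (no production applies)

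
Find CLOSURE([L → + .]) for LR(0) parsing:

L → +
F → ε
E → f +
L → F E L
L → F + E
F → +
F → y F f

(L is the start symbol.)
To compute CLOSURE, for each item [A → α.Bβ] where B is a non-terminal, add [B → .γ] for all productions B → γ; repeat for the newly added items until nothing changes.

Start with: [L → + .]
The dot is at the end, so nothing is added.

CLOSURE = { [L → + .] }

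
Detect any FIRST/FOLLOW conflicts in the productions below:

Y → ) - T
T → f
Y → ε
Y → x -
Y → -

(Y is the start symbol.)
No FIRST/FOLLOW conflicts.

A FIRST/FOLLOW conflict occurs when a non-terminal N has a nullable alternative N → β (β ⇒* ε) and another alternative N → α with FIRST(α) ∩ FOLLOW(N) ≠ ∅: on such a lookahead the parser cannot decide between expanding α and letting N vanish via β.

Nullable non-terminals: Y.

Y: nullable alternative(s) Y → ε; FOLLOW(Y) = { $ }
  Y → ) - T: FIRST \ {ε} = { ')' } — disjoint from FOLLOW(Y)
  Y → ε: FIRST \ {ε} = { } — this is the only nullable alternative, skip
  Y → x -: FIRST \ {ε} = { 'x' } — disjoint from FOLLOW(Y)
  Y → -: FIRST \ {ε} = { '-' } — disjoint from FOLLOW(Y)

T has no nullable alternative, so no FIRST/FOLLOW check is needed there.

No FIRST/FOLLOW conflicts found.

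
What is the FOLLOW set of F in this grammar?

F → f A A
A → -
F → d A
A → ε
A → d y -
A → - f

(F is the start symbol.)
{ $ }

F is the start symbol, so $ ∈ FOLLOW(F).
F does not occur on any right-hand side.

Taking the union: FOLLOW(F) = { $ }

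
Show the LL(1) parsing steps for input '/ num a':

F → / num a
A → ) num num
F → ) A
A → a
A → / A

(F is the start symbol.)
LL(1) parsing maintains a stack (initially the start symbol over $) and the input. At each step: if the stack top is a terminal, match it against the current input token; if it is a non-terminal N, replace it with the RHS of M[N, lookahead] (the unique production whose predict set contains the lookahead).

Stack is shown with the top on the left.

Stack      Input      Action
----------------------------
F $        / num a $  output F → / num a
/ num a $  / num a $  match '/'
num a $    num a $    match 'num'
a $        a $        match 'a'
$          $          accept

The string is accepted.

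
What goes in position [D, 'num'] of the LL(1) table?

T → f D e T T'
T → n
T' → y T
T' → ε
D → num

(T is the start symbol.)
To find M[D, 'num'], we find productions for D where 'num' is in the predict set (PREDICT(N → α) = (FIRST(α) \ {ε}) ∪ (FOLLOW(N) if α ⇒* ε)).

D → num: PREDICT = { 'num' }
  'num' is in predict set, so this production goes in M[D, 'num']

M[D, 'num'] = D → num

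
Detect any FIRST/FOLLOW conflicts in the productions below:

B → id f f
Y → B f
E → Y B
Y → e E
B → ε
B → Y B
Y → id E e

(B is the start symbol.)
A FIRST/FOLLOW conflict occurs when a non-terminal N has a nullable alternative N → β (β ⇒* ε) and another alternative N → α with FIRST(α) ∩ FOLLOW(N) ≠ ∅: on such a lookahead the parser cannot decide between expanding α and letting N vanish via β.

Nullable non-terminals: B.
FIRST sets used below: FIRST(Y) = { 'e', 'f', 'id' }

B: nullable alternative(s) B → ε; FOLLOW(B) = { $, 'e', 'f', 'id' }
  B → id f f: FIRST \ {ε} = { 'id' } — overlaps FOLLOW(B) on { 'id' }: CONFLICT
  B → ε: FIRST \ {ε} = { } — this is the only nullable alternative, skip
  B → Y B: FIRST \ {ε} = { 'e', 'f', 'id' } — overlaps FOLLOW(B) on { 'e', 'f', 'id' }: CONFLICT

E, Y have no nullable alternative, so no FIRST/FOLLOW check is needed there.

So the grammar has 2 FIRST/FOLLOW conflicts (marked CONFLICT above).

Answer: Yes. B → id f f with FOLLOW(B) on { 'id' }; B → Y B with FOLLOW(B) on { 'e', 'f', 'id' }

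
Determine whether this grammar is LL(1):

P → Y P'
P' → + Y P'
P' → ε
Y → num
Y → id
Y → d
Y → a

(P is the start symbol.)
Yes, the grammar is LL(1).

A grammar is LL(1) if for each non-terminal N with multiple productions, the predict sets of those productions are pairwise disjoint, where PREDICT(N → α) = (FIRST(α) \ {ε}) ∪ (FOLLOW(N) if α ⇒* ε).

Relevant sets:
  FOLLOW(P') = { $ }

For P':
  PREDICT(P' → '+' Y P') = { '+' }
  PREDICT(P' → ε) = { $ }
For Y:
  PREDICT(Y → num) = { 'num' }
  PREDICT(Y → id) = { 'id' }
  PREDICT(Y → d) = { 'd' }
  PREDICT(Y → a) = { 'a' }
P has a single production, so nothing to check there.

All predict sets are disjoint. The grammar IS LL(1).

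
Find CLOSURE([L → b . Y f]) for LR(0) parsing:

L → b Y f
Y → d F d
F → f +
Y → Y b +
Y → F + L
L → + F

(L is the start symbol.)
To compute CLOSURE, for each item [A → α.Bβ] where B is a non-terminal, add [B → .γ] for all productions B → γ; repeat for the newly added items until nothing changes.

Start with: [L → b . Y f]
  [L → b . Y f] has the dot before Y: add [Y → . d F d], [Y → . Y b +], [Y → . F + L]
  [Y → . F + L] has the dot before F: add [F → . f +]
No further items can be added.

CLOSURE = { [F → . f +], [L → b . Y f], [Y → . F + L], [Y → . Y b +], [Y → . d F d] }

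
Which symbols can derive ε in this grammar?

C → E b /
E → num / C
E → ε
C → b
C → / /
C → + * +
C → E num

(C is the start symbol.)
A non-terminal is nullable if it can derive ε (the empty string): either it has an ε-production, or it has a production whose right-hand side consists entirely of nullable non-terminals.

ε-productions: E → ε
So E is immediately nullable.
No further non-terminal can be added: every production for the remaining non-terminals contains a terminal or a non-nullable non-terminal.
Nullable = { 'E' }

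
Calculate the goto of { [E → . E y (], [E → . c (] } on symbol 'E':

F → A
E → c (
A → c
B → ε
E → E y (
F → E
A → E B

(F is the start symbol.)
GOTO(I, 'E') = CLOSURE({ [A → αX.β] : [A → α.Xβ] ∈ I, X = 'E' })

Items with dot before 'E', with the dot advanced:
  [E → . E y (] → [E → E . y (]
Closure adds nothing (no advanced item has the dot before a non-terminal).

GOTO = { [E → E . y (] }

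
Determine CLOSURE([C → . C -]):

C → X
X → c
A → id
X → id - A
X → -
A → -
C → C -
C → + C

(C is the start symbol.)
Start with: [C → . C -]
  [C → . C -] has the dot before C: add [C → . X], [C → . + C]
  [C → . X] has the dot before X: add [X → . c], [X → . id - A], [X → . -]
No further items can be added.

CLOSURE = { [C → . + C], [C → . C -], [C → . X], [X → . -], [X → . c], [X → . id - A] }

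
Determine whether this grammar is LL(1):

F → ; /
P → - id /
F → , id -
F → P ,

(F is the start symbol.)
Relevant sets:
  FIRST(P) = { '-' }

For F:
  PREDICT(F → ';' '/') = { ';' }
  PREDICT(F → ',' id '-') = { ',' }
  PREDICT(F → P ',') = { '-' }
P has a single production, so nothing to check there.

All predict sets are disjoint. The grammar IS LL(1).

Answer: Yes, the grammar is LL(1).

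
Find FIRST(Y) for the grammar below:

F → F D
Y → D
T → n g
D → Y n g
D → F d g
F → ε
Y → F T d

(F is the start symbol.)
FIRST sets of the other non-terminals involved (by the same procedure, iterated to a fixed point):
  FIRST(D) = { 'd', 'n' }
  FIRST(F) = { 'd', 'n', ε }
  FIRST(T) = { 'n' }

From Y → D:
  - D is a non-terminal: add FIRST(D) \ {ε} = { 'd', 'n' }
    D is not nullable, so stop
From Y → F T d:
  - F is a non-terminal: add FIRST(F) \ {ε} = { 'd', 'n' }
    F is nullable, so continue to the next symbol
  - T is a non-terminal: add FIRST(T) \ {ε} = { 'n' }
    T is not nullable, so stop

Collecting: FIRST(Y) = { 'd', 'n' }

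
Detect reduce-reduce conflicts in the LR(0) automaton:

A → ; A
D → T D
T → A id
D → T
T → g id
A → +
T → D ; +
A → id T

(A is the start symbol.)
A reduce-reduce conflict occurs when an LR(0) state has two complete items [A → α .] and [B → β .] — both call for a reduction, and with no lookahead the parser cannot choose between them.

Augment with A' → A and build the canonical LR(0) collection (I0 = CLOSURE({[A' → . A]}), then GOTO on every symbol after a dot until no new states appear). It has 16 states:
  I0: { [A → . +], [A → . ; A], [A → . id T], [A' → . A] }  — shift
  I1: { [A → + .] }  — reduce
  I2: { [A → . +], [A → . ; A], [A → . id T], [A → ; . A] }  — shift
  I3: { [A' → A .] }  — accept
  I4: { [A → . +], [A → . ; A], [A → . id T], [A → id . T], [D → . T D], [D → . T], [T → . A id], [T → . D ; +], [T → . g id] }  — shift
  I5: { [T → A . id] }  — shift
  I6: { [T → D . ; +] }  — shift
  I7: { [A → . +], [A → . ; A], [A → . id T], [A → id T .], [D → . T D], [D → . T], [D → T . D], [D → T .], [T → . A id], [T → . D ; +], [T → . g id] }  — shift, 2 reduces
  I8: { [T → g . id] }  — shift
  I9: { [T → g id .] }  — reduce
  I10: { [D → T D .], [T → D . ; +] }  — shift, reduce
  I11: { [A → . +], [A → . ; A], [A → . id T], [D → . T D], [D → . T], [D → T . D], [D → T .], [T → . A id], [T → . D ; +], [T → . g id] }  — shift, reduce
  I12: { [T → D ; . +] }  — shift
  I13: { [T → D ; + .] }  — reduce
  I14: { [T → A id .] }  — reduce
  I15: { [A → ; A .] }  — reduce

I7 contains complete items [A → id T .], [D → T .] — reduce-reduce conflict.

Answer: Yes — I7: [A → id T .] vs [D → T .]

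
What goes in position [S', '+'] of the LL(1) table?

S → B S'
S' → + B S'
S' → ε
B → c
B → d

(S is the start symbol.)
S' → + B S'

To find M[S', '+'], we find productions for S' where '+' is in the predict set (PREDICT(N → α) = (FIRST(α) \ {ε}) ∪ (FOLLOW(N) if α ⇒* ε)).

Relevant sets:
  FOLLOW(S') = { $ }

S' → + B S': PREDICT = { '+' }
  '+' is in predict set, so this production goes in M[S', '+']
S' → ε: PREDICT = { $ }

M[S', '+'] = S' → + B S'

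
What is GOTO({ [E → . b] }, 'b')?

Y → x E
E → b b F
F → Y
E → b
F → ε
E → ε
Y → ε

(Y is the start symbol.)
{ [E → b .] }

GOTO(I, 'b') = CLOSURE({ [A → αX.β] : [A → α.Xβ] ∈ I, X = 'b' })

Items with dot before 'b', with the dot advanced:
  [E → . b] → [E → b .]
Closure adds nothing (no advanced item has the dot before a non-terminal).

GOTO = { [E → b .] }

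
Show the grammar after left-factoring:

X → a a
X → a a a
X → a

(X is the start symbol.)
X → a X'
X' → a X''
X'' → ε
X'' → a
X' → ε

Left-factoring transforms A → αβ₁ | αβ₂ into A → αA' and A' → β₁ | β₂
(α is the longest common prefix among the alternatives). Repeat until
no nonterminal has two alternatives with a common prefix.

Round 1: X has alternatives sharing prefix 'a'. Introduce X': X → a X'
  Add: X' → a
  Add: X' → a a
  Add: X' → ε

Round 2: X' has alternatives sharing prefix 'a'. Introduce X'': X' → a X''
  Add: X'' → ε
  Add: X'' → a

No remaining common prefixes — done.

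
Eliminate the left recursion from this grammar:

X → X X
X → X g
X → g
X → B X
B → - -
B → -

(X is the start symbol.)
X is directly left-recursive. The standard transformation for
  A → A α₁ | ... | A α_m | β₁ | ... | β_n
is
  A  → β₁ A' | ... | β_n A'
  A' → α₁ A' | ... | α_m A' | ε

X → g becomes X → g X'
X → B X becomes X → B X X'
X → X X becomes X' → X X'
X → X g becomes X' → g X'
Add X' → ε

Productions for other non-terminals are unchanged:
  B → - -
  B → -

Resulting grammar:
X → g X'
X → B X X'
X' → X X'
X' → g X'
X' → ε
B → - -
B → -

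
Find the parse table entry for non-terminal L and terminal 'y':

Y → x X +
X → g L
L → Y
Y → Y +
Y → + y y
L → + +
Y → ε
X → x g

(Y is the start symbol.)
To find M[L, 'y'], we find productions for L where 'y' is in the predict set (PREDICT(N → α) = (FIRST(α) \ {ε}) ∪ (FOLLOW(N) if α ⇒* ε)).

Relevant sets:
  FIRST(Y) = { '+', 'x', ε }
  FOLLOW(L) = { '+' }

L → Y: PREDICT = { '+', 'x' }
L → + +: PREDICT = { '+' }

M[L, 'y'] is empty (no production applies)

Answer: Empty (error entry)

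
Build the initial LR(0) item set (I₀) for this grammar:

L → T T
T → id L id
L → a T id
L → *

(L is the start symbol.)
{ [L → . *], [L → . T T], [L → . a T id], [L' → . L], [T → . id L id] }

First, augment the grammar with L' → L
I₀ = CLOSURE({ [L' → . L] }):
  [L' → . L] has the dot before L: add [L → . T T], [L → . a T id], [L → . *]
  [L → . T T] has the dot before T: add [T → . id L id]
No further items can be added.

I₀ = { [L → . *], [L → . T T], [L → . a T id], [L' → . L], [T → . id L id] }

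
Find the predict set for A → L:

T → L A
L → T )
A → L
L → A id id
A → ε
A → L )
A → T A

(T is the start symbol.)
{ 'id' }

PREDICT(A → L) = (FIRST(RHS) \ {ε}) ∪ (FOLLOW(A) if ε ∈ FIRST(RHS), i.e. RHS ⇒* ε)
FIRST(L) = { 'id' }
FIRST(L) = { 'id' }
ε ∉ FIRST(L), so FOLLOW(A) is not added.
PREDICT(A → L) = { 'id' }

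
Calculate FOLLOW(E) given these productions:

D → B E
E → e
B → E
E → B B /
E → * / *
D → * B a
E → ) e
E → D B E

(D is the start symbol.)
{ $, ')', '*', '/', 'a', 'e' }

To compute FOLLOW(E), find every occurrence of E on a right-hand side N → α E β: add FIRST(β) \ {ε}, and if β is empty or nullable also add FOLLOW(N). Iterate to a fixed point.

In D → B E: E is at the end, add FOLLOW(D)
In B → E: E is at the end, add FOLLOW(B)
In E → D B E: E is at the end; this adds FOLLOW(E) to itself — nothing new

The FOLLOW sets referred to above (computed the same way, to a fixed point):
  FOLLOW(D) = { $, ')', '*', 'e' }
  FOLLOW(B) = { ')', '*', '/', 'a', 'e' }

Taking the union: FOLLOW(E) = { $, ')', '*', '/', 'a', 'e' }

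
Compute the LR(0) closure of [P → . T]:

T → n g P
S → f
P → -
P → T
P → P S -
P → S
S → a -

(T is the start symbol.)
{ [P → . T], [T → . n g P] }

To compute CLOSURE, for each item [A → α.Bβ] where B is a non-terminal, add [B → .γ] for all productions B → γ; repeat for the newly added items until nothing changes.

Start with: [P → . T]
  [P → . T] has the dot before T: add [T → . n g P]
No further items can be added.

CLOSURE = { [P → . T], [T → . n g P] }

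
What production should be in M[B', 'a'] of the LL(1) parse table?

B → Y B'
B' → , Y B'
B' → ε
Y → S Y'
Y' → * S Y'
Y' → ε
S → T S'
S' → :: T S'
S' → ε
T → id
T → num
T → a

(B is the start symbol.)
To find M[B', 'a'], we find productions for B' where 'a' is in the predict set (PREDICT(N → α) = (FIRST(α) \ {ε}) ∪ (FOLLOW(N) if α ⇒* ε)).

Relevant sets:
  FOLLOW(B') = { $ }

B' → , Y B': PREDICT = { ',' }
B' → ε: PREDICT = { $ }

M[B', 'a'] is empty (no production applies)

Answer: Empty (error entry)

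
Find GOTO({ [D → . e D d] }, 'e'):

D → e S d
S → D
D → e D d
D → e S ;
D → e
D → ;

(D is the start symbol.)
{ [D → . ;], [D → . e D d], [D → . e S ;], [D → . e S d], [D → . e], [D → e . D d] }

GOTO(I, 'e') = CLOSURE({ [A → αX.β] : [A → α.Xβ] ∈ I, X = 'e' })

Items with dot before 'e', with the dot advanced:
  [D → . e D d] → [D → e . D d]
Closure of the advanced items:
  [D → e . D d] has the dot before D: add [D → . e S d], [D → . e D d], [D → . e S ;], [D → . e], [D → . ;]

GOTO = { [D → . ;], [D → . e D d], [D → . e S ;], [D → . e S d], [D → . e], [D → e . D d] }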